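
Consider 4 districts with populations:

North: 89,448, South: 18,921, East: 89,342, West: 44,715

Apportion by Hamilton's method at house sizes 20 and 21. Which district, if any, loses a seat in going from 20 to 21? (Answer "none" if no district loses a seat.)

South

At 20 seats: North 7, South 2, East 7, West 4.
At 21 seats: North 8, South 1, East 8, West 4.
South drops from 2 to 1.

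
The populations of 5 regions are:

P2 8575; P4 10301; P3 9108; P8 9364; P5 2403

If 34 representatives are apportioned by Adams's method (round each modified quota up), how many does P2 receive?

Standard divisor 39751/34 ≈ 1169.147; standard quotas: P2 7.334, P4 8.811, P3 7.790, P8 8.009, P5 2.055.
Rounding up gives 8, 9, 8, 9, 3 = 37 seats, so the divisor must be adjusted.
With modified divisor 1260: modified quotas P2 6.806, P4 8.175, P3 7.229, P8 7.432, P5 1.907.
Rounding up: P2 7, P4 9, P3 8, P8 8, P5 2 (total 34).
P2 receives 7.

7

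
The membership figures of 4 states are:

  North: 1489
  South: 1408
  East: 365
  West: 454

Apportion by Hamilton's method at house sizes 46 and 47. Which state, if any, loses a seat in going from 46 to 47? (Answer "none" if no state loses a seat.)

At 46 seats: North 18, South 17, East 5, West 6.
At 47 seats: North 19, South 18, East 4, West 6.
East drops from 5 to 4.

East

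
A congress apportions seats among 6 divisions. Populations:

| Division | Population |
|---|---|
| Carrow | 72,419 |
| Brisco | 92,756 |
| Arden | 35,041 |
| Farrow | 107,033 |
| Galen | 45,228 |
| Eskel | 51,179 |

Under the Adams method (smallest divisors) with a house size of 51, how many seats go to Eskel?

7

Standard divisor 403656/51 ≈ 7914.824; standard quotas: Carrow 9.150, Brisco 11.719, Arden 4.427, Farrow 13.523, Galen 5.714, Eskel 6.466.
Rounding up gives 10, 12, 5, 14, 6, 7 = 54 seats, so the divisor must be adjusted.
With modified divisor 8500: modified quotas Carrow 8.520, Brisco 10.912, Arden 4.122, Farrow 12.592, Galen 5.321, Eskel 6.021.
Rounding up: Carrow 9, Brisco 11, Arden 5, Farrow 13, Galen 6, Eskel 7 (total 51).
Eskel receives 7.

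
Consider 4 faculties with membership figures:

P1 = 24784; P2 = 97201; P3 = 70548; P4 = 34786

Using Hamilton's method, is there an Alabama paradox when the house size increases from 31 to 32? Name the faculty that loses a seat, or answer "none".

At 31 seats: P1 3, P2 13, P3 10, P4 5.
At 32 seats: P1 3, P2 14, P3 10, P4 5.
No faculty's allocation decreased.

none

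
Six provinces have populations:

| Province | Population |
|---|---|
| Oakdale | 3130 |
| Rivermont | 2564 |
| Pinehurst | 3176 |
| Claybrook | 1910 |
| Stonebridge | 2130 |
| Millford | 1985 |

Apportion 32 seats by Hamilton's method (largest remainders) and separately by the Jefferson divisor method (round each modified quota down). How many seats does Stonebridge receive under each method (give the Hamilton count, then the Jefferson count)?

5 and 4

Hamilton: Oakdale 7, Rivermont 5, Pinehurst 7, Claybrook 4, Stonebridge 5, Millford 4.
Jefferson: Oakdale 7, Rivermont 6, Pinehurst 7, Claybrook 4, Stonebridge 4, Millford 4.
Stonebridge gets 5 under Hamilton and 4 under Jefferson.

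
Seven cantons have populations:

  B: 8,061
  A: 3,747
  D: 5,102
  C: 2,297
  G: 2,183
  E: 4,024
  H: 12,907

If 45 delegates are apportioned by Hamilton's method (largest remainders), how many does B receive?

Total 38321; standard divisor 38321/45 ≈ 851.578.
Standard quotas: B 9.4660, A 4.4001, D 5.9912, C 2.6973, G 2.5635, E 4.7253, H 15.1566.
Lower quotas: B 9, A 4, D 5, C 2, G 2, E 4, H 15 (sum 41, leaving 4 seats).
Remainders in descending order: D 0.9912, E 0.7253, C 0.6973, G 0.5635, B 0.4660, A 0.4001, H 0.1566.
Largest remainders: D, E, C, G receive the extra seats.
B receives 9.

9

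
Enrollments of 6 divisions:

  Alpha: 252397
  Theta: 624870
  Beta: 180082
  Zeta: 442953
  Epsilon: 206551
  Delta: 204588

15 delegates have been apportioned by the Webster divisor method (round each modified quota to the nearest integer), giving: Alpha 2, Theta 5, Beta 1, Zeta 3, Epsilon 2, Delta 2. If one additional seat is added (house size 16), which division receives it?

Priority for the next seat is population ÷ (current seats + 0.5).
Priorities: Alpha 100958.800, Theta 113612.727, Beta 120054.667, Zeta 126558.000, Epsilon 82620.400, Delta 81835.200.
Highest priority: Zeta.

Zeta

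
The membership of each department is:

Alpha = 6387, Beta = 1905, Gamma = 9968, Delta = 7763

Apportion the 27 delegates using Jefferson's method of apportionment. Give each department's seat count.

Alpha=7, Beta=2, Gamma=10, Delta=8

Standard divisor 26023/27 ≈ 963.815; standard quotas: Alpha 6.627, Beta 1.977, Gamma 10.342, Delta 8.054.
Rounding down gives 6, 1, 10, 8 = 25 seats, so the divisor must be adjusted.
With modified divisor 909: modified quotas Alpha 7.026, Beta 2.096, Gamma 10.966, Delta 8.540.
Rounding down: Alpha 7, Beta 2, Gamma 10, Delta 8 (total 27).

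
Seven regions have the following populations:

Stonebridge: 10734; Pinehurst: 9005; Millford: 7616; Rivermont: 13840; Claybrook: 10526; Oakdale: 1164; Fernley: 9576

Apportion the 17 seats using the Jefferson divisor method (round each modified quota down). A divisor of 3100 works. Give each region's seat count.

With modified divisor 3100: modified quotas Stonebridge 3.463, Pinehurst 2.905, Millford 2.457, Rivermont 4.465, Claybrook 3.395, Oakdale 0.375, Fernley 3.089.
Rounding down: Stonebridge 3, Pinehurst 2, Millford 2, Rivermont 4, Claybrook 3, Oakdale 0, Fernley 3 (total 17).

Stonebridge=3, Pinehurst=2, Millford=2, Rivermont=4, Claybrook=3, Oakdale=0, Fernley=3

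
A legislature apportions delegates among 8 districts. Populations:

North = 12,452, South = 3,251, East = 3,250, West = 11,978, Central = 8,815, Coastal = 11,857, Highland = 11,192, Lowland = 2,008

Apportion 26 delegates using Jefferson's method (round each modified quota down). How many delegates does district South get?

1

Standard divisor 64803/26 ≈ 2492.423; standard quotas: North 4.996, South 1.304, East 1.304, West 4.806, Central 3.537, Coastal 4.757, Highland 4.490, Lowland 0.806.
Rounding down gives 4, 1, 1, 4, 3, 4, 4, 0 = 21 seats, so the divisor must be adjusted.
With modified divisor 2100: modified quotas North 5.930, South 1.548, East 1.548, West 5.704, Central 4.198, Coastal 5.646, Highland 5.330, Lowland 0.956.
Rounding down: North 5, South 1, East 1, West 5, Central 4, Coastal 5, Highland 5, Lowland 0 (total 26).
South receives 1.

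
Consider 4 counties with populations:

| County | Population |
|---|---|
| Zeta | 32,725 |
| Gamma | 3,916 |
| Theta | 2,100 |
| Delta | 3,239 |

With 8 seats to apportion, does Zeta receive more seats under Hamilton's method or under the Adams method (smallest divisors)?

Hamilton

Hamilton: Zeta 6, Gamma 1, Theta 0, Delta 1.
Adams: Zeta 5, Gamma 1, Theta 1, Delta 1.
Zeta gets 6 under Hamilton and 5 under Adams.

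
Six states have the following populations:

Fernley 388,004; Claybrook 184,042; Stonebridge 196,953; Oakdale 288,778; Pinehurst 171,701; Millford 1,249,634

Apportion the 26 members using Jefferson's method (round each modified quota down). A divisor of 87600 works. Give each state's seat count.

Fernley 4, Claybrook 2, Stonebridge 2, Oakdale 3, Pinehurst 1, Millford 14

With modified divisor 87600: modified quotas Fernley 4.429, Claybrook 2.101, Stonebridge 2.248, Oakdale 3.297, Pinehurst 1.960, Millford 14.265.
Rounding down: Fernley 4, Claybrook 2, Stonebridge 2, Oakdale 3, Pinehurst 1, Millford 14 (total 26).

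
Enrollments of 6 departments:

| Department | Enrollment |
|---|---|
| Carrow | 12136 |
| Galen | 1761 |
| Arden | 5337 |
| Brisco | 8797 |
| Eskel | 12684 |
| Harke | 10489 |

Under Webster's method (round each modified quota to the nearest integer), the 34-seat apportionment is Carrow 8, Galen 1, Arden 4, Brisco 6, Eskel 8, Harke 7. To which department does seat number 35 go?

Eskel

Priority for the next seat is population ÷ (current seats + 0.5).
Priorities: Carrow 1427.765, Galen 1174.000, Arden 1186.000, Brisco 1353.385, Eskel 1492.235, Harke 1398.533.
Highest priority: Eskel.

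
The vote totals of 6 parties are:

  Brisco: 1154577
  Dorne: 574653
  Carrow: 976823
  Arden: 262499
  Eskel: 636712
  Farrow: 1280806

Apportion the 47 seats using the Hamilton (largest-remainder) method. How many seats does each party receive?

The standard divisor is 4886070/47 ≈ 103958.936.
Standard quotas: Brisco 11.1061, Dorne 5.5277, Carrow 9.3962, Arden 2.5250, Eskel 6.1246, Farrow 12.3203.
Lower quotas: Brisco 11, Dorne 5, Carrow 9, Arden 2, Eskel 6, Farrow 12 (sum 45, leaving 2 seats).
Remainders in descending order: Dorne 0.5277, Arden 0.5250, Carrow 0.3962, Farrow 0.3203, Eskel 0.1246, Brisco 0.1061.
The surplus seats go to Dorne, Arden.

Brisco: 11, Dorne: 6, Carrow: 9, Arden: 3, Eskel: 6, Farrow: 12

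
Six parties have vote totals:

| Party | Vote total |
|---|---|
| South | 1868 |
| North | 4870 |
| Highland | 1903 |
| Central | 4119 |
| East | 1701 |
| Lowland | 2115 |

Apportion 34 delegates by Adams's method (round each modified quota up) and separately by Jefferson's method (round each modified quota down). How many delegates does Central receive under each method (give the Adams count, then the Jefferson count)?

8 and 9

Adams: South 4, North 10, Highland 4, Central 8, East 4, Lowland 4.
Jefferson: South 4, North 10, Highland 4, Central 9, East 3, Lowland 4.
Central gets 8 under Adams and 9 under Jefferson.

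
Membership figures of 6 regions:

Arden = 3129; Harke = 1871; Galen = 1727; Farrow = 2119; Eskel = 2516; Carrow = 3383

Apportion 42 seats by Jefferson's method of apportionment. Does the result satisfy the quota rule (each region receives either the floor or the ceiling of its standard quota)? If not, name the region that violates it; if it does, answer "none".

Standard quotas: Arden 8.913, Harke 5.329, Galen 4.919, Farrow 6.036, Eskel 7.167, Carrow 9.636.
Jefferson allocation: Arden 9, Harke 5, Galen 5, Farrow 6, Eskel 7, Carrow 10.
Every allocation lies between the lower and upper quota.

none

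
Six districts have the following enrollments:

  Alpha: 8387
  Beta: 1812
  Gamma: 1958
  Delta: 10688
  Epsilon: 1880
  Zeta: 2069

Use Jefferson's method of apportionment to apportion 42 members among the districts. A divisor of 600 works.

Alpha=13, Beta=3, Gamma=3, Delta=17, Epsilon=3, Zeta=3

With modified divisor 600: modified quotas Alpha 13.978, Beta 3.020, Gamma 3.263, Delta 17.813, Epsilon 3.133, Zeta 3.448.
Rounding down: Alpha 13, Beta 3, Gamma 3, Delta 17, Epsilon 3, Zeta 3 (total 42).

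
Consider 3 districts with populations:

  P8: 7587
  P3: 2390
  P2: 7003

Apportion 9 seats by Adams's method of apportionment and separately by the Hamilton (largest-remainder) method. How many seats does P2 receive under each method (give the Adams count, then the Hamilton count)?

Adams: P8 4, P3 2, P2 3.
Hamilton: P8 4, P3 1, P2 4.
P2 gets 3 under Adams and 4 under Hamilton.

3 and 4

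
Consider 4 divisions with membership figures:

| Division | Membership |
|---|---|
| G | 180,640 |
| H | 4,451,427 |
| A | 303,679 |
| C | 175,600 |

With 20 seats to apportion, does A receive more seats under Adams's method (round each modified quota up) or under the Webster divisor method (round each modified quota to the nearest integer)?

Adams: G 1, H 16, A 2, C 1.
Webster: G 1, H 17, A 1, C 1.
A gets 2 under Adams and 1 under Webster.

Adams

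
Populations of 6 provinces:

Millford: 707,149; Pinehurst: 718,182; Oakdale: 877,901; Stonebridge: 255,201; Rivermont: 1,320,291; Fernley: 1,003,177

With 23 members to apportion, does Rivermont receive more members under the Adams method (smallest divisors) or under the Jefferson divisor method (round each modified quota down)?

Jefferson

Adams: Millford 3, Pinehurst 3, Oakdale 4, Stonebridge 2, Rivermont 6, Fernley 5.
Jefferson: Millford 3, Pinehurst 3, Oakdale 4, Stonebridge 1, Rivermont 7, Fernley 5.
Rivermont gets 6 under Adams and 7 under Jefferson.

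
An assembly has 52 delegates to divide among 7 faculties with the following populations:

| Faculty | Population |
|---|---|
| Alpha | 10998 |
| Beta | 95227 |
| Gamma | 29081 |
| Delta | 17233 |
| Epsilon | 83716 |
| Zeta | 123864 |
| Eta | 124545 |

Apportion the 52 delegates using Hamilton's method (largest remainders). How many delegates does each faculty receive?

Standard divisor: 484664 ÷ 52 ≈ 9320.462.
Standard quotas: Alpha 1.1800, Beta 10.2170, Gamma 3.1201, Delta 1.8489, Epsilon 8.9820, Zeta 13.2895, Eta 13.3625.
Lower quotas: Alpha 1, Beta 10, Gamma 3, Delta 1, Epsilon 8, Zeta 13, Eta 13 (sum 49, leaving 3 seats).
Remainders in descending order: Epsilon 0.9820, Delta 0.8489, Eta 0.3625, Zeta 0.2895, Beta 0.2170, Alpha 0.1800, Gamma 0.1201.
Largest remainders: Epsilon, Delta, Eta receive the extra seats.

Alpha: 1; Beta: 10; Gamma: 3; Delta: 2; Epsilon: 9; Zeta: 13; Eta: 14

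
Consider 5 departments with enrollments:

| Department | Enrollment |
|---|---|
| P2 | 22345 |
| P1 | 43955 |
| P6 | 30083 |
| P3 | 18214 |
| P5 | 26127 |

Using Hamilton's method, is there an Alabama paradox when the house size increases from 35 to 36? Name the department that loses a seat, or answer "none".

P3

At 35 seats: P2 6, P1 11, P6 7, P3 5, P5 6.
At 36 seats: P2 6, P1 11, P6 8, P3 4, P5 7.
P3 drops from 5 to 4.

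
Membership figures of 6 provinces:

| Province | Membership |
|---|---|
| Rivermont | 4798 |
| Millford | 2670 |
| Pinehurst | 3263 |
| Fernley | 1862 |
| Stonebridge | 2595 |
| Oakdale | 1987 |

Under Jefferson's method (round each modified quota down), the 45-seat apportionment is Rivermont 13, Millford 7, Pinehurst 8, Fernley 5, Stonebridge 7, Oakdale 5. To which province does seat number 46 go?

Priority for the next seat is population ÷ (current seats + 1).
Priorities: Rivermont 342.714, Millford 333.750, Pinehurst 362.556, Fernley 310.333, Stonebridge 324.375, Oakdale 331.167.
Highest priority: Pinehurst.

Pinehurst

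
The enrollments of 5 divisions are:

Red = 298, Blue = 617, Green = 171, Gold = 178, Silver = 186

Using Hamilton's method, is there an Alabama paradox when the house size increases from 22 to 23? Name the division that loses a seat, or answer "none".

Green

At 22 seats: Red 4, Blue 9, Green 3, Gold 3, Silver 3.
At 23 seats: Red 5, Blue 10, Green 2, Gold 3, Silver 3.
Green drops from 3 to 2.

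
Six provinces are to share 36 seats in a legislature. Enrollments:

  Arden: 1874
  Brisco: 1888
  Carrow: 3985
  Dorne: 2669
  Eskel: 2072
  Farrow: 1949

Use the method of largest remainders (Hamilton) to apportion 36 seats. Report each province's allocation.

Arden 5, Brisco 5, Carrow 10, Dorne 6, Eskel 5, Farrow 5

Standard divisor: 14437 ÷ 36 ≈ 401.028.
Standard quotas: Arden 4.673, Brisco 4.708, Carrow 9.937, Dorne 6.655, Eskel 5.167, Farrow 4.860.
Lower quotas: Arden 4, Brisco 4, Carrow 9, Dorne 6, Eskel 5, Farrow 4 (sum 32, leaving 4 seats).
Remainders in descending order: Carrow 0.937, Farrow 0.860, Brisco 0.708, Arden 0.673, Dorne 0.655, Eskel 0.167.
The surplus seats go to Carrow, Farrow, Brisco, Arden.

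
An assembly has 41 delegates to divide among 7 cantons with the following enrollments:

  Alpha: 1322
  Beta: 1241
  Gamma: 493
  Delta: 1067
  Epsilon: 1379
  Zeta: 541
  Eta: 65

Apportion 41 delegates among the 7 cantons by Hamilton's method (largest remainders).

Standard divisor: 6108 ÷ 41 ≈ 148.976.
Standard quotas: Alpha 8.874, Beta 8.330, Gamma 3.309, Delta 7.162, Epsilon 9.257, Zeta 3.631, Eta 0.436.
Lower quotas: Alpha 8, Beta 8, Gamma 3, Delta 7, Epsilon 9, Zeta 3, Eta 0 (sum 38, leaving 3 seats).
Remainders in descending order: Alpha 0.874, Zeta 0.631, Eta 0.436, Beta 0.330, Gamma 0.309, Epsilon 0.257, Delta 0.162.
Largest remainders: Alpha, Zeta, Eta receive the extra seats.

Alpha=9, Beta=8, Gamma=3, Delta=7, Epsilon=9, Zeta=4, Eta=1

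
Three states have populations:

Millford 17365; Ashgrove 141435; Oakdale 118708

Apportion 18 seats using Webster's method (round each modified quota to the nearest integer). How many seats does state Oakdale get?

8

Standard divisor 277508/18 ≈ 15417.111; standard quotas: Millford 1.126, Ashgrove 9.174, Oakdale 7.700.
Rounding to the nearest integer gives Millford 1, Ashgrove 9, Oakdale 8 — total 18, matching the house size, so no adjustment is needed.
Oakdale receives 8.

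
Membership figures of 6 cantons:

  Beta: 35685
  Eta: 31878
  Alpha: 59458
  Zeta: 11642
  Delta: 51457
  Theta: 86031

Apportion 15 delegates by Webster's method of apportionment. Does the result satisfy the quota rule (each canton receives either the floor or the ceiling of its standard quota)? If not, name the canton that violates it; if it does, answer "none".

Standard quotas: Beta 1.938, Eta 1.732, Alpha 3.230, Zeta 0.632, Delta 2.795, Theta 4.673.
Webster allocation: Beta 2, Eta 2, Alpha 3, Zeta 1, Delta 3, Theta 4.
Every allocation lies between the lower and upper quota.

none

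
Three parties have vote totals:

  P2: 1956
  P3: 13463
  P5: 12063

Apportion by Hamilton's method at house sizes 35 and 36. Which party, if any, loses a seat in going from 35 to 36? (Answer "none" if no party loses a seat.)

P2

At 35 seats: P2 3, P3 17, P5 15.
At 36 seats: P2 2, P3 18, P5 16.
P2 drops from 3 to 2.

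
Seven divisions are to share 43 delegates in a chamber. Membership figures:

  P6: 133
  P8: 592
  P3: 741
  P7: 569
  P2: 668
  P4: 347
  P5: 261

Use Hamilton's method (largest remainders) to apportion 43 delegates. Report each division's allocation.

P6=2, P8=8, P3=10, P7=7, P2=9, P4=4, P5=3

Standard divisor: 3311 ÷ 43 = 77.
Standard quotas: P6 1.727, P8 7.688, P3 9.623, P7 7.390, P2 8.675, P4 4.506, P5 3.390.
Lower quotas: P6 1, P8 7, P3 9, P7 7, P2 8, P4 4, P5 3 (sum 39, leaving 4 seats).
Remainders in descending order: P6 0.727, P8 0.688, P2 0.675, P3 0.623, P4 0.506, P7 0.390, P5 0.390.
The surplus seats go to P6, P8, P2, P3.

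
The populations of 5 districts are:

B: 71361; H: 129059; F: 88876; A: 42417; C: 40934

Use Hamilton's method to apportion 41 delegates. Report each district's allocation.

B 8, H 14, F 10, A 5, C 4

Standard divisor: 372647 ÷ 41 ≈ 9088.951.
Standard quotas: B 7.8514, H 14.1995, F 9.7785, A 4.6669, C 4.5037.
Lower quotas: B 7, H 14, F 9, A 4, C 4 (sum 38, leaving 3 seats).
Remainders in descending order: B 0.8514, F 0.7785, A 0.6669, C 0.5037, H 0.1995.
Largest remainders: B, F, A receive the extra seats.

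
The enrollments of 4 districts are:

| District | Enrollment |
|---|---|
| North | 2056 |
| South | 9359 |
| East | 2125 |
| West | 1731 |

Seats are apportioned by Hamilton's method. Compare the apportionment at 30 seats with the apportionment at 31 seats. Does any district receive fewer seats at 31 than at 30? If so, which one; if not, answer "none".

none

At 30 seats: North 4, South 18, East 4, West 4.
At 31 seats: North 4, South 19, East 4, West 4.
No district's allocation decreased.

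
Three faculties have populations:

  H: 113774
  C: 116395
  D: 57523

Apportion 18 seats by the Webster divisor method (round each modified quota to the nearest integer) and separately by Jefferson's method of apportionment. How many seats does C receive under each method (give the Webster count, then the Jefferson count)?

7 and 8

Webster: H 7, C 7, D 4.
Jefferson: H 7, C 8, D 3.
C gets 7 under Webster and 8 under Jefferson.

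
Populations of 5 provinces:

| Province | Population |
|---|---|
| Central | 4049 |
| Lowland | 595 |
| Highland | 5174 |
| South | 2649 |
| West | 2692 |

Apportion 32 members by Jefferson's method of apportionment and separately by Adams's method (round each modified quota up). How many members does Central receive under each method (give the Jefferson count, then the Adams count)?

Jefferson: Central 9, Lowland 1, Highland 11, South 5, West 6.
Adams: Central 8, Lowland 2, Highland 10, South 6, West 6.
Central gets 9 under Jefferson and 8 under Adams.

9 and 8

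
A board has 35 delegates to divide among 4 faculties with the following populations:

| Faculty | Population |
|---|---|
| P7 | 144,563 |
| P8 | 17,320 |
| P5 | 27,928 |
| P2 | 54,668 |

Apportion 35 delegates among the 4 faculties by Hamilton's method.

Total 244479; standard divisor 244479/35 ≈ 6985.114.
Standard quotas: P7 20.6959, P8 2.4796, P5 3.9982, P2 7.8264.
Lower quotas: P7 20, P8 2, P5 3, P2 7 (sum 32, leaving 3 seats).
Remainders in descending order: P5 0.9982, P2 0.8264, P7 0.6959, P8 0.4796.
The surplus seats go to P5, P2, P7.

P7: 21, P8: 2, P5: 4, P2: 8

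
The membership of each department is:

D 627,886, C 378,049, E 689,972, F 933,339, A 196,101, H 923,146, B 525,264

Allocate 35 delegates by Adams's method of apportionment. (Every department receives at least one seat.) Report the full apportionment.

Standard divisor 4273757/35 ≈ 122107.343; standard quotas: D 5.142, C 3.096, E 5.651, F 7.644, A 1.606, H 7.560, B 4.302.
Rounding up gives 6, 4, 6, 8, 2, 8, 5 = 39 seats, so the divisor must be adjusted.
With modified divisor 132600: modified quotas D 4.735, C 2.851, E 5.203, F 7.039, A 1.479, H 6.962, B 3.961.
Rounding up: D 5, C 3, E 6, F 8, A 2, H 7, B 4 (total 35).

D 5, C 3, E 6, F 8, A 2, H 7, B 4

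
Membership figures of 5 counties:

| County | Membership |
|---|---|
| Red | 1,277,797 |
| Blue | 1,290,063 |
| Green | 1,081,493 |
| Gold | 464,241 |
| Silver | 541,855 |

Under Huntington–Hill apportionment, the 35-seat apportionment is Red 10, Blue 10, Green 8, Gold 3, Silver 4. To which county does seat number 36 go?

Priority for the next seat is population ÷ (√(s·(s+1))).
Priorities: Red 121833.164, Blue 123002.681, Green 127455.172, Gold 134014.833, Silver 121162.461.
Highest priority: Gold.

Gold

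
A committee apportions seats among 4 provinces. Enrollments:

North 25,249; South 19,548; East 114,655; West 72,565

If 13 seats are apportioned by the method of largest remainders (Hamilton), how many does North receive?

1

Total 232017; standard divisor 232017/13 ≈ 17847.462.
Standard quotas: North 1.4147, South 1.0953, East 6.4242, West 4.0658.
Lower quotas: North 1, South 1, East 6, West 4 (sum 12, leaving 1 seat).
Remainders in descending order: East 0.4242, North 0.4147, South 0.0953, West 0.0658.
Largest remainder: East receives the extra seat.
North receives 1.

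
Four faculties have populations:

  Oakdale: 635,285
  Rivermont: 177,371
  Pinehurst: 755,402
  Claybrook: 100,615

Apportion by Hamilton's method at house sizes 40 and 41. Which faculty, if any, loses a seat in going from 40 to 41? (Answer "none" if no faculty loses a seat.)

Claybrook

At 40 seats: Oakdale 15, Rivermont 4, Pinehurst 18, Claybrook 3.
At 41 seats: Oakdale 16, Rivermont 4, Pinehurst 19, Claybrook 2.
Claybrook drops from 3 to 2.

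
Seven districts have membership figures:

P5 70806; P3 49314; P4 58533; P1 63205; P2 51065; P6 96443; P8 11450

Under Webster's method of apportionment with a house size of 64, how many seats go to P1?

10

Standard divisor 400816/64 ≈ 6262.75; standard quotas: P5 11.306, P3 7.874, P4 9.346, P1 10.092, P2 8.154, P6 15.399, P8 1.828.
Rounding to the nearest integer gives 11, 8, 9, 10, 8, 15, 2 = 63 seats, so the divisor must be adjusted.
With modified divisor 6200: modified quotas P5 11.420, P3 7.954, P4 9.441, P1 10.194, P2 8.236, P6 15.555, P8 1.847.
Rounding to the nearest integer: P5 11, P3 8, P4 9, P1 10, P2 8, P6 16, P8 2 (total 64).
P1 receives 10.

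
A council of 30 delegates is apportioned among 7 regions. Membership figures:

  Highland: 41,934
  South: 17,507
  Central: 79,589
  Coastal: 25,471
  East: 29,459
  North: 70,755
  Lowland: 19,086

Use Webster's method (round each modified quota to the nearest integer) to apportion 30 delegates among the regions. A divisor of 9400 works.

With modified divisor 9400: modified quotas Highland 4.461, South 1.862, Central 8.467, Coastal 2.710, East 3.134, North 7.527, Lowland 2.030.
Rounding to the nearest integer: Highland 4, South 2, Central 8, Coastal 3, East 3, North 8, Lowland 2 (total 30).

Highland 4, South 2, Central 8, Coastal 3, East 3, North 8, Lowland 2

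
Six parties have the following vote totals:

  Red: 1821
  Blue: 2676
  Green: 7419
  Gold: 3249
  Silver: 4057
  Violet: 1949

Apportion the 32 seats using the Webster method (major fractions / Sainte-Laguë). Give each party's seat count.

Standard divisor 21171/32 ≈ 661.594; standard quotas: Red 2.752, Blue 4.045, Green 11.214, Gold 4.911, Silver 6.132, Violet 2.946.
Rounding to the nearest integer gives Red 3, Blue 4, Green 11, Gold 5, Silver 6, Violet 3 — total 32, matching the house size, so no adjustment is needed.

Red 3, Blue 4, Green 11, Gold 5, Silver 6, Violet 3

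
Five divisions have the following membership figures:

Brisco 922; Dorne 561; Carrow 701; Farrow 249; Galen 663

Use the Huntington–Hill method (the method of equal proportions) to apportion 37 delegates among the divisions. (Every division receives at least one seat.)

With divisor 85: modified quotas Brisco 10.847, Dorne 6.600, Carrow 8.247, Farrow 2.929, Galen 7.800.
Geometric-mean thresholds: Brisco √(10·11)=10.488, Dorne √(6·7)=6.481, Carrow √(8·9)=8.485, Farrow √(2·3)=2.449, Galen √(7·8)=7.483.
Each quota rounded against its threshold gives Brisco 11, Dorne 7, Carrow 8, Farrow 3, Galen 8 (total 37).

Brisco=11, Dorne=7, Carrow=8, Farrow=3, Galen=8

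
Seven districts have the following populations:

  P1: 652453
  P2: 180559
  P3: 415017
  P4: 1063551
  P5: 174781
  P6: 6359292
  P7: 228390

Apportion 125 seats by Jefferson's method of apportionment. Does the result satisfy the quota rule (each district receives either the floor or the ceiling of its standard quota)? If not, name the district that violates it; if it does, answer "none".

Standard quotas: P1 8.988, P2 2.487, P3 5.717, P4 14.651, P5 2.408, P6 87.603, P7 3.146.
Jefferson allocation: P1 9, P2 2, P3 5, P4 15, P5 2, P6 89, P7 3.
P6 has quota 87.603 (lower 87, upper 88) but receives 89 — outside the quota interval.

P6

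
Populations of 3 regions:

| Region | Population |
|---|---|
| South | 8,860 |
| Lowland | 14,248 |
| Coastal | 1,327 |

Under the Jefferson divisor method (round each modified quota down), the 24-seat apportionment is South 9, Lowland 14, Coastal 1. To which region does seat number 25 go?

Priority for the next seat is population ÷ (current seats + 1).
Priorities: South 886.000, Lowland 949.867, Coastal 663.500.
Highest priority: Lowland.

Lowland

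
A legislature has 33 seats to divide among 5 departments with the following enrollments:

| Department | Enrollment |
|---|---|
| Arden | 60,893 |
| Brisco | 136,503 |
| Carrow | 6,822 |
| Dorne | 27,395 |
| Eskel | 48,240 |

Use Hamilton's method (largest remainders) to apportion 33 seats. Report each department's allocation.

Total 279853; standard divisor 279853/33 ≈ 8480.394.
Standard quotas: Arden 7.1804, Brisco 16.0963, Carrow 0.8044, Dorne 3.2304, Eskel 5.6884.
Lower quotas: Arden 7, Brisco 16, Carrow 0, Dorne 3, Eskel 5 (sum 31, leaving 2 seats).
Remainders in descending order: Carrow 0.8044, Eskel 0.6884, Dorne 0.2304, Arden 0.1804, Brisco 0.0963.
Largest remainders: Carrow, Eskel receive the extra seats.

Arden 7; Brisco 16; Carrow 1; Dorne 3; Eskel 6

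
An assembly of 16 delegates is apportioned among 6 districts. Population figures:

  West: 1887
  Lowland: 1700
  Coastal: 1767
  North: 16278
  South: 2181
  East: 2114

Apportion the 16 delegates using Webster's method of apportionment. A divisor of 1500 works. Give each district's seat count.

With modified divisor 1500: modified quotas West 1.258, Lowland 1.133, Coastal 1.178, North 10.852, South 1.454, East 1.409.
Rounding to the nearest integer: West 1, Lowland 1, Coastal 1, North 11, South 1, East 1 (total 16).

West 1, Lowland 1, Coastal 1, North 11, South 1, East 1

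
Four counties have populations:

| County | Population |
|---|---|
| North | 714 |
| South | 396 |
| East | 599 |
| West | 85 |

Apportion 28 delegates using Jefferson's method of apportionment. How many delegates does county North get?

11

Standard divisor 1794/28 ≈ 64.071; standard quotas: North 11.144, South 6.181, East 9.349, West 1.327.
Rounding down gives 11, 6, 9, 1 = 27 seats, so the divisor must be adjusted.
With modified divisor 59.7: modified quotas North 11.960, South 6.633, East 10.034, West 1.424.
Rounding down: North 11, South 6, East 10, West 1 (total 28).
North receives 11.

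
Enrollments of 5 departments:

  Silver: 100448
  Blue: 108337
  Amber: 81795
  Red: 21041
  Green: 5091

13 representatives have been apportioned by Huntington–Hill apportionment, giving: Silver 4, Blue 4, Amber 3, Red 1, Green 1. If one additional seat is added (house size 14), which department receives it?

Blue

Priority for the next seat is population ÷ (√(s·(s+1))).
Priorities: Silver 22460.856, Blue 24224.890, Amber 23612.183, Red 14878.234, Green 3599.881.
Highest priority: Blue.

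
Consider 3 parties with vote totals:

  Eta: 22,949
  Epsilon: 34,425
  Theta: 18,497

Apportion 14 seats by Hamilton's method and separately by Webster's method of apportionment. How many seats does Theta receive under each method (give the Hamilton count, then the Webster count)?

4 and 3

Hamilton: Eta 4, Epsilon 6, Theta 4.
Webster: Eta 4, Epsilon 7, Theta 3.
Theta gets 4 under Hamilton and 3 under Webster.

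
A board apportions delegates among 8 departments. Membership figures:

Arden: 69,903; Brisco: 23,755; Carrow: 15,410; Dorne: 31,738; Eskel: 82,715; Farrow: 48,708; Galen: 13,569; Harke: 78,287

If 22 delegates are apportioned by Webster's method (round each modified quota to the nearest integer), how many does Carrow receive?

Standard divisor 364085/22 ≈ 16549.318; standard quotas: Arden 4.224, Brisco 1.435, Carrow 0.931, Dorne 1.918, Eskel 4.998, Farrow 2.943, Galen 0.820, Harke 4.731.
Rounding to the nearest integer gives Arden 4, Brisco 1, Carrow 1, Dorne 2, Eskel 5, Farrow 3, Galen 1, Harke 5 — total 22, matching the house size, so no adjustment is needed.
Carrow receives 1.

1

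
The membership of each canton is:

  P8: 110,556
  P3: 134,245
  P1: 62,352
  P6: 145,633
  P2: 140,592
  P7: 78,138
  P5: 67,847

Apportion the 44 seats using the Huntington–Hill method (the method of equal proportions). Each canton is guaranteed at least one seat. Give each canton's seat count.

With divisor 17111: modified quotas P8 6.461, P3 7.846, P1 3.644, P6 8.511, P2 8.216, P7 4.567, P5 3.965.
Geometric-mean thresholds: P8 √(6·7)=6.481, P3 √(7·8)=7.483, P1 √(3·4)=3.464, P6 √(8·9)=8.485, P2 √(8·9)=8.485, P7 √(4·5)=4.472, P5 √(3·4)=3.464.
Each quota rounded against its threshold gives P8 6, P3 8, P1 4, P6 9, P2 8, P7 5, P5 4 (total 44).

P8: 6, P3: 8, P1: 4, P6: 9, P2: 8, P7: 5, P5: 4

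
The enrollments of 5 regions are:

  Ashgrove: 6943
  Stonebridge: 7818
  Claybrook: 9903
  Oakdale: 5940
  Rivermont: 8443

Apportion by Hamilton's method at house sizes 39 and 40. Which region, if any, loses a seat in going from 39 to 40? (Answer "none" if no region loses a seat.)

none

At 39 seats: Ashgrove 7, Stonebridge 8, Claybrook 10, Oakdale 6, Rivermont 8.
At 40 seats: Ashgrove 7, Stonebridge 8, Claybrook 10, Oakdale 6, Rivermont 9.
No region's allocation decreased.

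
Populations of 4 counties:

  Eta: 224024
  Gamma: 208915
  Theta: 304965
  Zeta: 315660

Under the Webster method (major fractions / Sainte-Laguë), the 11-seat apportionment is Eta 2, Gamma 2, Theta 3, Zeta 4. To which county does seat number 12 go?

Priority for the next seat is population ÷ (current seats + 0.5).
Priorities: Eta 89609.600, Gamma 83566.000, Theta 87132.857, Zeta 70146.667.
Highest priority: Eta.

Eta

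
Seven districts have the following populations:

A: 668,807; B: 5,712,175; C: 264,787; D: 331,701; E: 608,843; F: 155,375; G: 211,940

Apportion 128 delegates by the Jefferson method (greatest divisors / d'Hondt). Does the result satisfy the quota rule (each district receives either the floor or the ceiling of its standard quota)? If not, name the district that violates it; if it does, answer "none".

Standard quotas: A 10.763, B 91.928, C 4.261, D 5.338, E 9.798, F 2.500, G 3.411.
Jefferson allocation: A 11, B 93, C 4, D 5, E 10, F 2, G 3.
B has quota 91.928 (lower 91, upper 92) but receives 93 — outside the quota interval.

B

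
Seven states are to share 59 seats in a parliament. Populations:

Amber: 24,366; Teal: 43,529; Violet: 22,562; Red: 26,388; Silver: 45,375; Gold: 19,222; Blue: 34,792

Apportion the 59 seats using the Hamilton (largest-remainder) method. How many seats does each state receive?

Amber 7, Teal 12, Violet 6, Red 7, Silver 12, Gold 5, Blue 10

Standard divisor: 216234 ÷ 59 ≈ 3664.983.
Standard quotas: Amber 6.6483, Teal 11.8770, Violet 6.1561, Red 7.2000, Silver 12.3807, Gold 5.2448, Blue 9.4931.
Lower quotas: Amber 6, Teal 11, Violet 6, Red 7, Silver 12, Gold 5, Blue 9 (sum 56, leaving 3 seats).
Remainders in descending order: Teal 0.8770, Amber 0.6483, Blue 0.4931, Silver 0.3807, Gold 0.2448, Red 0.2000, Violet 0.1561.
The surplus seats go to Teal, Amber, Blue.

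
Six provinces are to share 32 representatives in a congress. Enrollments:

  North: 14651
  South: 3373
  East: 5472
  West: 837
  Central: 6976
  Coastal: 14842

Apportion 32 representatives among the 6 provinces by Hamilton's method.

North 10, South 2, East 4, West 1, Central 5, Coastal 10

Standard divisor: 46151 ÷ 32 ≈ 1442.219.
Standard quotas: North 10.1587, South 2.3388, East 3.7942, West 0.5804, Central 4.8370, Coastal 10.2911.
Lower quotas: North 10, South 2, East 3, West 0, Central 4, Coastal 10 (sum 29, leaving 3 seats).
Remainders in descending order: Central 0.8370, East 0.7942, West 0.5804, South 0.3388, Coastal 0.2911, North 0.1587.
Largest remainders: Central, East, West receive the extra seats.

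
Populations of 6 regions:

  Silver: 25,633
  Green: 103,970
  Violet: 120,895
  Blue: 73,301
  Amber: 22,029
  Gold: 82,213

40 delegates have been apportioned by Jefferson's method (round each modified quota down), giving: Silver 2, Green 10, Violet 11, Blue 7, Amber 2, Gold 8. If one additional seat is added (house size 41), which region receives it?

Violet

Priority for the next seat is population ÷ (current seats + 1).
Priorities: Silver 8544.333, Green 9451.818, Violet 10074.583, Blue 9162.625, Amber 7343.000, Gold 9134.778.
Highest priority: Violet.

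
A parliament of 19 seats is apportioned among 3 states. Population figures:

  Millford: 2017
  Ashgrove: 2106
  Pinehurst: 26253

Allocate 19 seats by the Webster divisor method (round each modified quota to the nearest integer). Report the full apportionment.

Standard divisor 30376/19 ≈ 1598.737; standard quotas: Millford 1.262, Ashgrove 1.317, Pinehurst 16.421.
Rounding to the nearest integer gives 1, 1, 16 = 18 seats, so the divisor must be adjusted.
With modified divisor 1550: modified quotas Millford 1.301, Ashgrove 1.359, Pinehurst 16.937.
Rounding to the nearest integer: Millford 1, Ashgrove 1, Pinehurst 17 (total 19).

Millford 1; Ashgrove 1; Pinehurst 17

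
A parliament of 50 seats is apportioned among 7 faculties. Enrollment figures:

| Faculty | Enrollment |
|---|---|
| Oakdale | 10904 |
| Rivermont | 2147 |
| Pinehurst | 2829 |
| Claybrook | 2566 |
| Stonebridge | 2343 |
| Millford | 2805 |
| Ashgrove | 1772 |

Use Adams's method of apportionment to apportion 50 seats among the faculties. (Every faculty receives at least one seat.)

Standard divisor 25366/50 ≈ 507.32; standard quotas: Oakdale 21.493, Rivermont 4.232, Pinehurst 5.576, Claybrook 5.058, Stonebridge 4.618, Millford 5.529, Ashgrove 3.493.
Rounding up gives 22, 5, 6, 6, 5, 6, 4 = 54 seats, so the divisor must be adjusted.
With modified divisor 550: modified quotas Oakdale 19.825, Rivermont 3.904, Pinehurst 5.144, Claybrook 4.665, Stonebridge 4.260, Millford 5.100, Ashgrove 3.222.
Rounding up: Oakdale 20, Rivermont 4, Pinehurst 6, Claybrook 5, Stonebridge 5, Millford 6, Ashgrove 4 (total 50).

Oakdale 20, Rivermont 4, Pinehurst 6, Claybrook 5, Stonebridge 5, Millford 6, Ashgrove 4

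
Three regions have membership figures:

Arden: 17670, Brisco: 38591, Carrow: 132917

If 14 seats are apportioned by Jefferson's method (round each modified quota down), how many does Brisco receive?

3

Standard divisor 189178/14 ≈ 13512.714; standard quotas: Arden 1.308, Brisco 2.856, Carrow 9.836.
Rounding down gives 1, 2, 9 = 12 seats, so the divisor must be adjusted.
With modified divisor 12500: modified quotas Arden 1.414, Brisco 3.087, Carrow 10.633.
Rounding down: Arden 1, Brisco 3, Carrow 10 (total 14).
Brisco receives 3.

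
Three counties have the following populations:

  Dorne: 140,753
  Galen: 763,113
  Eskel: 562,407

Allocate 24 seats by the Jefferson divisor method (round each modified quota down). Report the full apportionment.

Dorne 2; Galen 13; Eskel 9

Standard divisor 1466273/24 ≈ 61094.708; standard quotas: Dorne 2.304, Galen 12.491, Eskel 9.205.
Rounding down gives 2, 12, 9 = 23 seats, so the divisor must be adjusted.
With modified divisor 57500: modified quotas Dorne 2.448, Galen 13.272, Eskel 9.781.
Rounding down: Dorne 2, Galen 13, Eskel 9 (total 24).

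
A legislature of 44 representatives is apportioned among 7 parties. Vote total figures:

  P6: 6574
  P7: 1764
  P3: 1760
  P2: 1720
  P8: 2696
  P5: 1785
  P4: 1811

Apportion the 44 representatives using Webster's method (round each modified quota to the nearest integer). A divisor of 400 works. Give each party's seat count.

With modified divisor 400: modified quotas P6 16.435, P7 4.410, P3 4.400, P2 4.300, P8 6.740, P5 4.463, P4 4.527.
Rounding to the nearest integer: P6 16, P7 4, P3 4, P2 4, P8 7, P5 4, P4 5 (total 44).

P6: 16, P7: 4, P3: 4, P2: 4, P8: 7, P5: 4, P4: 5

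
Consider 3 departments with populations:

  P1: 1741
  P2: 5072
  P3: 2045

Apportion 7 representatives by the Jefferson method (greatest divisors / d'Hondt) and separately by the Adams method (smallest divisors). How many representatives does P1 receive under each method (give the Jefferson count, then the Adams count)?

1 and 2

Jefferson: P1 1, P2 4, P3 2.
Adams: P1 2, P2 3, P3 2.
P1 gets 1 under Jefferson and 2 under Adams.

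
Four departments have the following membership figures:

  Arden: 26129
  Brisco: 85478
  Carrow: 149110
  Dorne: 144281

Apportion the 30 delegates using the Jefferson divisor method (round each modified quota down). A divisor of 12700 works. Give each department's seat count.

Arden 2, Brisco 6, Carrow 11, Dorne 11

With modified divisor 12700: modified quotas Arden 2.057, Brisco 6.731, Carrow 11.741, Dorne 11.361.
Rounding down: Arden 2, Brisco 6, Carrow 11, Dorne 11 (total 30).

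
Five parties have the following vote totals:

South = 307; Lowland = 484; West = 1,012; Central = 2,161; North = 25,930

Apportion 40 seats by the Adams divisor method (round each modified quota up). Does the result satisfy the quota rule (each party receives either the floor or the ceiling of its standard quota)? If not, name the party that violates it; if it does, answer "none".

North

Standard quotas: South 0.411, Lowland 0.648, West 1.354, Central 2.892, North 34.696.
Adams allocation: South 1, Lowland 1, West 2, Central 3, North 33.
North has quota 34.696 (lower 34, upper 35) but receives 33 — outside the quota interval.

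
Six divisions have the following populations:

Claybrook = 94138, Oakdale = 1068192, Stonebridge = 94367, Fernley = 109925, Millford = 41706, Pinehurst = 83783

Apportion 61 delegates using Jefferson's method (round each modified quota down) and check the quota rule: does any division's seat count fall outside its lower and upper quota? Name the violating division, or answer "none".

Oakdale

Standard quotas: Claybrook 3.849, Oakdale 43.669, Stonebridge 3.858, Fernley 4.494, Millford 1.705, Pinehurst 3.425.
Jefferson allocation: Claybrook 4, Oakdale 45, Stonebridge 4, Fernley 4, Millford 1, Pinehurst 3.
Oakdale has quota 43.669 (lower 43, upper 44) but receives 45 — outside the quota interval.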